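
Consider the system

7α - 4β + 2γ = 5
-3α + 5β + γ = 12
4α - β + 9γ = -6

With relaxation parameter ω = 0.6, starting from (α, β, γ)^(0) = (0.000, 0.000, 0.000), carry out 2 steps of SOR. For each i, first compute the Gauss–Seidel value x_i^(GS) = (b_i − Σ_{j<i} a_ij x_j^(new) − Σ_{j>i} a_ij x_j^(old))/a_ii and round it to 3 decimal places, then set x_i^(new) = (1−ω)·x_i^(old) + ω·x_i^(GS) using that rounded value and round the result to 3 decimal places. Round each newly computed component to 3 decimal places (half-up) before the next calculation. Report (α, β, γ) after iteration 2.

(1.216, 2.564, -0.716)

Iteration 1:
  α: GS value = (5 - (-4)·0.000 - (2)·0.000) / (7) = 0.714;  α ← (1−ω)·0.000 + ω·0.714 = 0.428
  β: GS value = (12 - (-3)·0.428 - (1)·0.000) / (5) = 2.657;  β ← (1−ω)·0.000 + ω·2.657 = 1.594
  γ: GS value = (-6 - (4)·0.428 - (-1)·1.594) / (9) = -0.680;  γ ← (1−ω)·0.000 + ω·-0.680 = -0.408
Iteration 2:
  α: GS value = (5 - (-4)·1.594 - (2)·-0.408) / (7) = 1.742;  α ← (1−ω)·0.428 + ω·1.742 = 1.216
  β: GS value = (12 - (-3)·1.216 - (1)·-0.408) / (5) = 3.211;  β ← (1−ω)·1.594 + ω·3.211 = 2.564
  γ: GS value = (-6 - (4)·1.216 - (-1)·2.564) / (9) = -0.922;  γ ← (1−ω)·-0.408 + ω·-0.922 = -0.716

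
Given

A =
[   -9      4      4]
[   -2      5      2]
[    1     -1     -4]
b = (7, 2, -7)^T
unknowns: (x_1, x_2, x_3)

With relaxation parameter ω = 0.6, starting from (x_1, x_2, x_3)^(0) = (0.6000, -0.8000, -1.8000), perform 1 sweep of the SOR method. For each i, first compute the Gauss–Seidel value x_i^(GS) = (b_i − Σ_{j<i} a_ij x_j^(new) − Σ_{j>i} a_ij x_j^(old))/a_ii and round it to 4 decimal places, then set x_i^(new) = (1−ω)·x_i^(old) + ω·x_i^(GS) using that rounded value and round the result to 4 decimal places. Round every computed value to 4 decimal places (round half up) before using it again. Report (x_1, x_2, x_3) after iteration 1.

Iteration 1:
  x_1: GS value = (7 - (4)·-0.8000 - (4)·-1.8000) / (-9) = -1.9333;  x_1 ← (1−ω)·0.6000 + ω·-1.9333 = -0.9200
  x_2: GS value = (2 - (-2)·-0.9200 - (2)·-1.8000) / (5) = 0.7520;  x_2 ← (1−ω)·-0.8000 + ω·0.7520 = 0.1312
  x_3: GS value = (-7 - (1)·-0.9200 - (-1)·0.1312) / (-4) = 1.4872;  x_3 ← (1−ω)·-1.8000 + ω·1.4872 = 0.1723

(-0.9200, 0.1312, 0.1723)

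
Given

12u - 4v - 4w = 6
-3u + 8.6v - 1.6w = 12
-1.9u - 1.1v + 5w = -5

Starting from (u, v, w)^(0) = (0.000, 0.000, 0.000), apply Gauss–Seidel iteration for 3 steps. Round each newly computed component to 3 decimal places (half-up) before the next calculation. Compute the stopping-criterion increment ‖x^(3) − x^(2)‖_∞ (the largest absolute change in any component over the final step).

0.064

Iteration 1:
  u = (6 - (-4)·0.000 - (-4)·0.000) / (12) = 0.500
  v = (12 - (-3)·0.500 - (-1.6)·0.000) / (8.6) = 1.570
  w = (-5 - (-1.9)·0.500 - (-1.1)·1.570) / (5) = -0.465
Iteration 2:
  u = (6 - (-4)·1.570 - (-4)·-0.465) / (12) = 0.868
  v = (12 - (-3)·0.868 - (-1.6)·-0.465) / (8.6) = 1.612
  w = (-5 - (-1.9)·0.868 - (-1.1)·1.612) / (5) = -0.316
Iteration 3:
  u = (6 - (-4)·1.612 - (-4)·-0.316) / (12) = 0.932
  v = (12 - (-3)·0.932 - (-1.6)·-0.316) / (8.6) = 1.662
  w = (-5 - (-1.9)·0.932 - (-1.1)·1.662) / (5) = -0.280
Change: (0.064, 0.050, 0.036) → max |·| = 0.064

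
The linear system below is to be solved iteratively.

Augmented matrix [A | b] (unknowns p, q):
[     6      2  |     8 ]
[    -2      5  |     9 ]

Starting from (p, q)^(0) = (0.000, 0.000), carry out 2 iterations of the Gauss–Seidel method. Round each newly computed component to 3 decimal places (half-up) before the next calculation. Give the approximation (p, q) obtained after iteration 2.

Iteration 1:
  p = (8 - (2)·0.000) / (6) = 1.333
  q = (9 - (-2)·1.333) / (5) = 2.333
Iteration 2:
  p = (8 - (2)·2.333) / (6) = 0.556
  q = (9 - (-2)·0.556) / (5) = 2.022

(0.556, 2.022)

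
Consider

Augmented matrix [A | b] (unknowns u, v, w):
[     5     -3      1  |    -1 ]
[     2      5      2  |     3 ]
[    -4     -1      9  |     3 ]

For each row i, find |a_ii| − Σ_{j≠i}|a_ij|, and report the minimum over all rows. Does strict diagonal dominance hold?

1

row 1: |5| − (3+1) = 1
row 2: |5| − (2+2) = 1
row 3: |9| − (4+1) = 4
minimum over rows = 1 → strictly diagonally dominant (convergence guaranteed)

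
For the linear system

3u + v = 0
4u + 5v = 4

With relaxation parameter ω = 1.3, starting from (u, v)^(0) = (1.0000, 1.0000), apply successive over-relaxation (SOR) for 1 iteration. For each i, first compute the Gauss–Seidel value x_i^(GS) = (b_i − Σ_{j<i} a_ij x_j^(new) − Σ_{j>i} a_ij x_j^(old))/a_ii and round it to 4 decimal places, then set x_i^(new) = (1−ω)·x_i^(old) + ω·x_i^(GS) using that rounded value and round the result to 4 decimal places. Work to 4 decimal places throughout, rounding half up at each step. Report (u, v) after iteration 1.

(-0.7333, 1.5026)

Iteration 1:
  u: GS value = (0 - (1)·1.0000) / (3) = -0.3333;  u ← (1−ω)·1.0000 + ω·-0.3333 = -0.7333
  v: GS value = (4 - (4)·-0.7333) / (5) = 1.3866;  v ← (1−ω)·1.0000 + ω·1.3866 = 1.5026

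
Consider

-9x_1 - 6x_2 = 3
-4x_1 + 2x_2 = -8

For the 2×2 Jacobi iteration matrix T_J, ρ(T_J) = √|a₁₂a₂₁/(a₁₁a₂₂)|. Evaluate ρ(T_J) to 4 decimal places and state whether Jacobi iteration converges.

a₁₂a₂₁/(a₁₁a₂₂) = (-6)·(-4) / ((-9)·(2)) = -1.333333
ρ = √|-1.333333| = √1.333333 = 1.1547
ρ > 1, so Jacobi diverges

1.1547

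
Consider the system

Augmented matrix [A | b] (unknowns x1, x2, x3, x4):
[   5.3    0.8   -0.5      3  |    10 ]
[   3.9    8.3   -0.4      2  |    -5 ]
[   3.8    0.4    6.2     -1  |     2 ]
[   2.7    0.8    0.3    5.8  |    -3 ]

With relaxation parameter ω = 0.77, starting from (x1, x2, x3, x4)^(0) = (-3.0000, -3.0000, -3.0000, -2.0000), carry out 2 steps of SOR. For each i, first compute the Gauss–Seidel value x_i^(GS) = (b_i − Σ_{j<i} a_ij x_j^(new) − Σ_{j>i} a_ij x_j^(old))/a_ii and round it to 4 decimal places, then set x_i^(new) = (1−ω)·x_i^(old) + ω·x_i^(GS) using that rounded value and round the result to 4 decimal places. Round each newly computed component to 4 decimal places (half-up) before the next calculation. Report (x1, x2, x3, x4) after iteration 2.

(2.4857, -1.5336, -1.3391, -1.3653)

Iteration 1:
  x1: GS value = (10 - (0.8)·-3.0000 - (-0.5)·-3.0000 - (3)·-2.0000) / (5.3) = 3.1887;  x1 ← (1−ω)·-3.0000 + ω·3.1887 = 1.7653
  x2: GS value = (-5 - (3.9)·1.7653 - (-0.4)·-3.0000 - (2)·-2.0000) / (8.3) = -1.0945;  x2 ← (1−ω)·-3.0000 + ω·-1.0945 = -1.5328
  x3: GS value = (2 - (3.8)·1.7653 - (0.4)·-1.5328 - (-1)·-2.0000) / (6.2) = -0.9831;  x3 ← (1−ω)·-3.0000 + ω·-0.9831 = -1.4470
  x4: GS value = (-3 - (2.7)·1.7653 - (0.8)·-1.5328 - (0.3)·-1.4470) / (5.8) = -1.0528;  x4 ← (1−ω)·-2.0000 + ω·-1.0528 = -1.2707
Iteration 2:
  x1: GS value = (10 - (0.8)·-1.5328 - (-0.5)·-1.4470 - (3)·-1.2707) / (5.3) = 2.7009;  x1 ← (1−ω)·1.7653 + ω·2.7009 = 2.4857
  x2: GS value = (-5 - (3.9)·2.4857 - (-0.4)·-1.4470 - (2)·-1.2707) / (8.3) = -1.5339;  x2 ← (1−ω)·-1.5328 + ω·-1.5339 = -1.5336
  x3: GS value = (2 - (3.8)·2.4857 - (0.4)·-1.5336 - (-1)·-1.2707) / (6.2) = -1.3069;  x3 ← (1−ω)·-1.4470 + ω·-1.3069 = -1.3391
  x4: GS value = (-3 - (2.7)·2.4857 - (0.8)·-1.5336 - (0.3)·-1.3391) / (5.8) = -1.3936;  x4 ← (1−ω)·-1.2707 + ω·-1.3936 = -1.3653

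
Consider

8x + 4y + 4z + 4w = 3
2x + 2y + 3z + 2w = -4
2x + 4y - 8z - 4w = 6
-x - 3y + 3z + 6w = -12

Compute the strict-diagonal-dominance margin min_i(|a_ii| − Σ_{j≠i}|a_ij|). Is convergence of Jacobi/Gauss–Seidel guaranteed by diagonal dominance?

row 1: |8| − (4+4+4) = -4
row 2: |2| − (2+3+2) = -5
row 3: |-8| − (2+4+4) = -2
row 4: |6| − (1+3+3) = -1
minimum over rows = -5 → not strictly diagonally dominant

-5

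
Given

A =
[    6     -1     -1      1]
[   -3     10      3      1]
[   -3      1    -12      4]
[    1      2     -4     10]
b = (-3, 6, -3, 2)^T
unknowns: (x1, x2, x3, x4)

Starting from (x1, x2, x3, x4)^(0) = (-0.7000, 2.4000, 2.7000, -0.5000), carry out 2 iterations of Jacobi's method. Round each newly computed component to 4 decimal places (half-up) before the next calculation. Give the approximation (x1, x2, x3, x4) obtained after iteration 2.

Iteration 1:
  x1 = (-3 - (-1)·2.4000 - (-1)·2.7000 - (1)·-0.5000) / (6) = 0.4333
  x2 = (6 - (-3)·-0.7000 - (3)·2.7000 - (1)·-0.5000) / (10) = -0.3700
  x3 = (-3 - (-3)·-0.7000 - (1)·2.4000 - (4)·-0.5000) / (-12) = 0.4583
  x4 = (2 - (1)·-0.7000 - (2)·2.4000 - (-4)·2.7000) / (10) = 0.8700
Iteration 2:
  x1 = (-3 - (-1)·-0.3700 - (-1)·0.4583 - (1)·0.8700) / (6) = -0.6303
  x2 = (6 - (-3)·0.4333 - (3)·0.4583 - (1)·0.8700) / (10) = 0.5055
  x3 = (-3 - (-3)·0.4333 - (1)·-0.3700 - (4)·0.8700) / (-12) = 0.4008
  x4 = (2 - (1)·0.4333 - (2)·-0.3700 - (-4)·0.4583) / (10) = 0.4140

(-0.6303, 0.5055, 0.4008, 0.4140)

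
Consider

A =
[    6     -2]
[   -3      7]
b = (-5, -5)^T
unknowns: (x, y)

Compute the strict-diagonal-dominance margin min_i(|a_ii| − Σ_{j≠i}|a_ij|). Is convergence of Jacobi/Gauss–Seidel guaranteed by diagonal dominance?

4

row 1: |6| − (2) = 4
row 2: |7| − (3) = 4
minimum over rows = 4 → strictly diagonally dominant (convergence guaranteed)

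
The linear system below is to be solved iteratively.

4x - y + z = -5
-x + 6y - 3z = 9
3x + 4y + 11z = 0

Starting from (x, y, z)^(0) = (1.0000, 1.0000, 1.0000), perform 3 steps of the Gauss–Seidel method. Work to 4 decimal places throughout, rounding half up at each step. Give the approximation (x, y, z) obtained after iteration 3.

(-0.8821, 1.2292, -0.2064)

Iteration 1:
  x = (-5 - (-1)·1.0000 - (1)·1.0000) / (4) = -1.2500
  y = (9 - (-1)·-1.2500 - (-3)·1.0000) / (6) = 1.7917
  z = (0 - (3)·-1.2500 - (4)·1.7917) / (11) = -0.3106
Iteration 2:
  x = (-5 - (-1)·1.7917 - (1)·-0.3106) / (4) = -0.7244
  y = (9 - (-1)·-0.7244 - (-3)·-0.3106) / (6) = 1.2240
  z = (0 - (3)·-0.7244 - (4)·1.2240) / (11) = -0.2475
Iteration 3:
  x = (-5 - (-1)·1.2240 - (1)·-0.2475) / (4) = -0.8821
  y = (9 - (-1)·-0.8821 - (-3)·-0.2475) / (6) = 1.2292
  z = (0 - (3)·-0.8821 - (4)·1.2292) / (11) = -0.2064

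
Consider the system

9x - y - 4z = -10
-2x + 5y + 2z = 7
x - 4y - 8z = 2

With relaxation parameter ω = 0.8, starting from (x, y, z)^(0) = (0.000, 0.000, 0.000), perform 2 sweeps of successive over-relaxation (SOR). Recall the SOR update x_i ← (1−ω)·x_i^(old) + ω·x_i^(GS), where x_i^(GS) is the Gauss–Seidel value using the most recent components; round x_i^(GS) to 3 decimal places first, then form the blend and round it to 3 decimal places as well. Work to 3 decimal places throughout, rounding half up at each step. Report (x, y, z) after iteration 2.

(-1.214, 1.098, -0.885)

Iteration 1:
  x: GS value = (-10 - (-1)·0.000 - (-4)·0.000) / (9) = -1.111;  x ← (1−ω)·0.000 + ω·-1.111 = -0.889
  y: GS value = (7 - (-2)·-0.889 - (2)·0.000) / (5) = 1.044;  y ← (1−ω)·0.000 + ω·1.044 = 0.835
  z: GS value = (2 - (1)·-0.889 - (-4)·0.835) / (-8) = -0.779;  z ← (1−ω)·0.000 + ω·-0.779 = -0.623
Iteration 2:
  x: GS value = (-10 - (-1)·0.835 - (-4)·-0.623) / (9) = -1.295;  x ← (1−ω)·-0.889 + ω·-1.295 = -1.214
  y: GS value = (7 - (-2)·-1.214 - (2)·-0.623) / (5) = 1.164;  y ← (1−ω)·0.835 + ω·1.164 = 1.098
  z: GS value = (2 - (1)·-1.214 - (-4)·1.098) / (-8) = -0.951;  z ← (1−ω)·-0.623 + ω·-0.951 = -0.885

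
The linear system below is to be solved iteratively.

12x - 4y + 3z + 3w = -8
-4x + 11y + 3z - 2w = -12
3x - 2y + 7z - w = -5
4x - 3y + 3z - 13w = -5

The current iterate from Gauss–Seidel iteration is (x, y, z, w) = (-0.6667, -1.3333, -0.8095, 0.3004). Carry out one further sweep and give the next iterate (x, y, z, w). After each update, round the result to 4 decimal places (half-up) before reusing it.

One sweep:
  x = (-8 - (-4)·-1.3333 - (3)·-0.8095 - (3)·0.3004) / (12) = -0.9838
  y = (-12 - (-4)·-0.9838 - (3)·-0.8095 - (-2)·0.3004) / (11) = -1.1733
  z = (-5 - (3)·-0.9838 - (-2)·-1.1733 - (-1)·0.3004) / (7) = -0.5850
  w = (-5 - (4)·-0.9838 - (-3)·-1.1733 - (3)·-0.5850) / (-13) = 0.2177

(-0.9838, -1.1733, -0.5850, 0.2177)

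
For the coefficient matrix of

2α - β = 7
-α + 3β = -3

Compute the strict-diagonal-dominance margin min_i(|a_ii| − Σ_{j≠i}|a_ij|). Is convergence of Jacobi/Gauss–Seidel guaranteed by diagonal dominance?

row 1: |2| − (1) = 1
row 2: |3| − (1) = 2
minimum over rows = 1 → strictly diagonally dominant (convergence guaranteed)

1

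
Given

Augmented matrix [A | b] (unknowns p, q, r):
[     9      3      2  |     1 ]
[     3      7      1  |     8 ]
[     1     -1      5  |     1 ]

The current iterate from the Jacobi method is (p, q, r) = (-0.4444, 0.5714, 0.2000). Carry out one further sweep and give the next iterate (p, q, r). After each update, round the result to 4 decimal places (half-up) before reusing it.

One sweep:
  p = (1 - (3)·0.5714 - (2)·0.2000) / (9) = -0.1238
  q = (8 - (3)·-0.4444 - (1)·0.2000) / (7) = 1.3047
  r = (1 - (1)·-0.4444 - (-1)·0.5714) / (5) = 0.4032

(-0.1238, 1.3047, 0.4032)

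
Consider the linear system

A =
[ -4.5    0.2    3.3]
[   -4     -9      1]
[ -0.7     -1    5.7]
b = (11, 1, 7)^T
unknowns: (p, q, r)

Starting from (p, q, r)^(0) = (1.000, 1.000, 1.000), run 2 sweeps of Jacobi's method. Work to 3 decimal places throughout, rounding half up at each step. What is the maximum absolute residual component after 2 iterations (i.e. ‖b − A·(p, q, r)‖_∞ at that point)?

1.866

Iteration 1:
  p = (11 - (0.2)·1.000 - (3.3)·1.000) / (-4.5) = -1.667
  q = (1 - (-4)·1.000 - (1)·1.000) / (-9) = -0.444
  r = (7 - (-0.7)·1.000 - (-1)·1.000) / (5.7) = 1.526
Iteration 2:
  p = (11 - (0.2)·-0.444 - (3.3)·1.526) / (-4.5) = -1.345
  q = (1 - (-4)·-1.667 - (1)·1.526) / (-9) = 0.799
  r = (7 - (-0.7)·-1.667 - (-1)·-0.444) / (5.7) = 0.945
Residual b − A·x = (1.669, 1.866, 1.471); ∞-norm = 1.866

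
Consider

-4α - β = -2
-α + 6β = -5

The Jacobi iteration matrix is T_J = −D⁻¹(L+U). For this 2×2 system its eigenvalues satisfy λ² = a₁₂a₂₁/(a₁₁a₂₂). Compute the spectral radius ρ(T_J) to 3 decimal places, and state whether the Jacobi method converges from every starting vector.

a₁₂a₂₁/(a₁₁a₂₂) = (-1)·(-1) / ((-4)·(6)) = -0.041667
ρ = √|-0.041667| = √0.041667 = 0.204
ρ < 1, so Jacobi converges

0.204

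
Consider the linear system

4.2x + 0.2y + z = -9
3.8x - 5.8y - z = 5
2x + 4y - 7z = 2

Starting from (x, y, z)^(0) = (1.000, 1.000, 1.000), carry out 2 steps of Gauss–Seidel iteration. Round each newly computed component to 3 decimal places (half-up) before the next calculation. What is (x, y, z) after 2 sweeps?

(-1.427, -1.369, -1.476)

Iteration 1:
  x = (-9 - (0.2)·1.000 - (1)·1.000) / (4.2) = -2.429
  y = (5 - (3.8)·-2.429 - (-1)·1.000) / (-5.8) = -2.626
  z = (2 - (2)·-2.429 - (4)·-2.626) / (-7) = -2.480
Iteration 2:
  x = (-9 - (0.2)·-2.626 - (1)·-2.480) / (4.2) = -1.427
  y = (5 - (3.8)·-1.427 - (-1)·-2.480) / (-5.8) = -1.369
  z = (2 - (2)·-1.427 - (4)·-1.369) / (-7) = -1.476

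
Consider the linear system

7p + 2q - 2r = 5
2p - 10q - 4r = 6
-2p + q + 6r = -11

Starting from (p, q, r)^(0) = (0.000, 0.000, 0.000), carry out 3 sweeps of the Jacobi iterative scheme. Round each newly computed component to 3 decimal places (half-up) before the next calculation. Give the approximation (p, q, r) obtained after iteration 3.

Iteration 1:
  p = (5 - (2)·0.000 - (-2)·0.000) / (7) = 0.714
  q = (6 - (2)·0.000 - (-4)·0.000) / (-10) = -0.600
  r = (-11 - (-2)·0.000 - (1)·0.000) / (6) = -1.833
Iteration 2:
  p = (5 - (2)·-0.600 - (-2)·-1.833) / (7) = 0.362
  q = (6 - (2)·0.714 - (-4)·-1.833) / (-10) = 0.276
  r = (-11 - (-2)·0.714 - (1)·-0.600) / (6) = -1.495
Iteration 3:
  p = (5 - (2)·0.276 - (-2)·-1.495) / (7) = 0.208
  q = (6 - (2)·0.362 - (-4)·-1.495) / (-10) = 0.070
  r = (-11 - (-2)·0.362 - (1)·0.276) / (6) = -1.759

(0.208, 0.070, -1.759)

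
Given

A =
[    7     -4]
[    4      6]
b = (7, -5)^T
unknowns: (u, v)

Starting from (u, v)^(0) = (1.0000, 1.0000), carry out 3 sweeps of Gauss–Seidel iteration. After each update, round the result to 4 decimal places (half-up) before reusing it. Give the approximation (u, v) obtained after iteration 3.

Iteration 1:
  u = (7 - (-4)·1.0000) / (7) = 1.5714
  v = (-5 - (4)·1.5714) / (6) = -1.8809
Iteration 2:
  u = (7 - (-4)·-1.8809) / (7) = -0.0748
  v = (-5 - (4)·-0.0748) / (6) = -0.7835
Iteration 3:
  u = (7 - (-4)·-0.7835) / (7) = 0.5523
  v = (-5 - (4)·0.5523) / (6) = -1.2015

(0.5523, -1.2015)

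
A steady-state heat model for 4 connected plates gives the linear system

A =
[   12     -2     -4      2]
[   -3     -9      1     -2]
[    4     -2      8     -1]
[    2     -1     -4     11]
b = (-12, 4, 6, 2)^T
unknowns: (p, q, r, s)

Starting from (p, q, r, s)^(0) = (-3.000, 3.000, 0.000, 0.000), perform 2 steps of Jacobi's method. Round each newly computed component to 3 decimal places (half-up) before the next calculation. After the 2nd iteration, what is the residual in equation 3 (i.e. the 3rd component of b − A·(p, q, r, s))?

-2.736

Iteration 1:
  p = (-12 - (-2)·3.000 - (-4)·0.000 - (2)·0.000) / (12) = -0.500
  q = (4 - (-3)·-3.000 - (1)·0.000 - (-2)·0.000) / (-9) = 0.556
  r = (6 - (4)·-3.000 - (-2)·3.000 - (-1)·0.000) / (8) = 3.000
  s = (2 - (2)·-3.000 - (-1)·3.000 - (-4)·0.000) / (11) = 1.000
Iteration 2:
  p = (-12 - (-2)·0.556 - (-4)·3.000 - (2)·1.000) / (12) = -0.074
  q = (4 - (-3)·-0.500 - (1)·3.000 - (-2)·1.000) / (-9) = -0.167
  r = (6 - (4)·-0.500 - (-2)·0.556 - (-1)·1.000) / (8) = 1.264
  s = (2 - (2)·-0.500 - (-1)·0.556 - (-4)·3.000) / (11) = 1.414
Residual b − A·x = (-9.218, 3.839, -2.736, -8.517)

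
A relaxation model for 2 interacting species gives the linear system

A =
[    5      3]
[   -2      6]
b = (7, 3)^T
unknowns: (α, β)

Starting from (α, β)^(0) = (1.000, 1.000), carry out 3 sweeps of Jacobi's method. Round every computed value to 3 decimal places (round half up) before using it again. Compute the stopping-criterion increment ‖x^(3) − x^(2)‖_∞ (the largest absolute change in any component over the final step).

Iteration 1:
  α = (7 - (3)·1.000) / (5) = 0.800
  β = (3 - (-2)·1.000) / (6) = 0.833
Iteration 2:
  α = (7 - (3)·0.833) / (5) = 0.900
  β = (3 - (-2)·0.800) / (6) = 0.767
Iteration 3:
  α = (7 - (3)·0.767) / (5) = 0.940
  β = (3 - (-2)·0.900) / (6) = 0.800
Change: (0.040, 0.033) → max |·| = 0.040

0.040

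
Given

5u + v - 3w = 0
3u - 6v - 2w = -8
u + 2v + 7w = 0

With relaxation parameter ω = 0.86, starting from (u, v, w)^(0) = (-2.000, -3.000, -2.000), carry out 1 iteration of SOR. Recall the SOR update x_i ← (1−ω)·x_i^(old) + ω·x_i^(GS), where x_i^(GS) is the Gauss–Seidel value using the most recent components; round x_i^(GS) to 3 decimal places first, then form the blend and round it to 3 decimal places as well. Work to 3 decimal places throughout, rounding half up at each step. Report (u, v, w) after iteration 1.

Iteration 1:
  u: GS value = (0 - (1)·-3.000 - (-3)·-2.000) / (5) = -0.600;  u ← (1−ω)·-2.000 + ω·-0.600 = -0.796
  v: GS value = (-8 - (3)·-0.796 - (-2)·-2.000) / (-6) = 1.602;  v ← (1−ω)·-3.000 + ω·1.602 = 0.958
  w: GS value = (0 - (1)·-0.796 - (2)·0.958) / (7) = -0.160;  w ← (1−ω)·-2.000 + ω·-0.160 = -0.418

(-0.796, 0.958, -0.418)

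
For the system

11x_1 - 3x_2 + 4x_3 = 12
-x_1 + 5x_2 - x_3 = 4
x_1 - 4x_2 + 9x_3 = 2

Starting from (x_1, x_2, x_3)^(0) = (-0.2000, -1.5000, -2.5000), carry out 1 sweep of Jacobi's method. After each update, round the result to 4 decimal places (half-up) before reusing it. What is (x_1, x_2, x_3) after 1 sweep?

Iteration 1:
  x_1 = (12 - (-3)·-1.5000 - (4)·-2.5000) / (11) = 1.5909
  x_2 = (4 - (-1)·-0.2000 - (-1)·-2.5000) / (5) = 0.2600
  x_3 = (2 - (1)·-0.2000 - (-4)·-1.5000) / (9) = -0.4222

(1.5909, 0.2600, -0.4222)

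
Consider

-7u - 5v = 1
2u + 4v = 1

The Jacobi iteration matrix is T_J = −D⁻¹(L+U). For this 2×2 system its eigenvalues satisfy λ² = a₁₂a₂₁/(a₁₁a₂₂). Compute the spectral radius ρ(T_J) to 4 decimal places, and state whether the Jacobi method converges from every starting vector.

0.5976

a₁₂a₂₁/(a₁₁a₂₂) = (-5)·(2) / ((-7)·(4)) = 0.357143
ρ = √|0.357143| = √0.357143 = 0.5976
ρ < 1, so Jacobi converges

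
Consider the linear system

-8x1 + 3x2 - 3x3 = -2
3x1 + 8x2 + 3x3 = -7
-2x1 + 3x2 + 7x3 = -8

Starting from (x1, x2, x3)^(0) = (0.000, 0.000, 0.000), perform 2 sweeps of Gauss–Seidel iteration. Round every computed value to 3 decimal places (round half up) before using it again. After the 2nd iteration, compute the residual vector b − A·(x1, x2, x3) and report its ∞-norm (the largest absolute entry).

Iteration 1:
  x1 = (-2 - (3)·0.000 - (-3)·0.000) / (-8) = 0.250
  x2 = (-7 - (3)·0.250 - (3)·0.000) / (8) = -0.969
  x3 = (-8 - (-2)·0.250 - (3)·-0.969) / (7) = -0.656
Iteration 2:
  x1 = (-2 - (3)·-0.969 - (-3)·-0.656) / (-8) = 0.133
  x2 = (-7 - (3)·0.133 - (3)·-0.656) / (8) = -0.679
  x3 = (-8 - (-2)·0.133 - (3)·-0.679) / (7) = -0.814
Residual b − A·x = (-1.341, 0.475, 0.001); ∞-norm = 1.341

1.341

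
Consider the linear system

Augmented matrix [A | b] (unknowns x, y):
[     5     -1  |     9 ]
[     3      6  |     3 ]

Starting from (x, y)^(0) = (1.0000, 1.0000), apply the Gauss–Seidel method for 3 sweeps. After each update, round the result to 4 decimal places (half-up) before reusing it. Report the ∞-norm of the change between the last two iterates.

0.0300

Iteration 1:
  x = (9 - (-1)·1.0000) / (5) = 2.0000
  y = (3 - (3)·2.0000) / (6) = -0.5000
Iteration 2:
  x = (9 - (-1)·-0.5000) / (5) = 1.7000
  y = (3 - (3)·1.7000) / (6) = -0.3500
Iteration 3:
  x = (9 - (-1)·-0.3500) / (5) = 1.7300
  y = (3 - (3)·1.7300) / (6) = -0.3650
Change: (0.0300, -0.0150) → max |·| = 0.0300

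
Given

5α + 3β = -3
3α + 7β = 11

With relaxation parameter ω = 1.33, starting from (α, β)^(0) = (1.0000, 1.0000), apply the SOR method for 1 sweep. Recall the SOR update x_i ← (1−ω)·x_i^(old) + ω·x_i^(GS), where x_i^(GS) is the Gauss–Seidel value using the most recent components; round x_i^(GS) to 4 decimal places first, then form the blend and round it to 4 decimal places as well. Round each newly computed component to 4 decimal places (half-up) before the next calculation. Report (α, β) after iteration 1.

(-1.9260, 2.8579)

Iteration 1:
  α: GS value = (-3 - (3)·1.0000) / (5) = -1.2000;  α ← (1−ω)·1.0000 + ω·-1.2000 = -1.9260
  β: GS value = (11 - (3)·-1.9260) / (7) = 2.3969;  β ← (1−ω)·1.0000 + ω·2.3969 = 2.8579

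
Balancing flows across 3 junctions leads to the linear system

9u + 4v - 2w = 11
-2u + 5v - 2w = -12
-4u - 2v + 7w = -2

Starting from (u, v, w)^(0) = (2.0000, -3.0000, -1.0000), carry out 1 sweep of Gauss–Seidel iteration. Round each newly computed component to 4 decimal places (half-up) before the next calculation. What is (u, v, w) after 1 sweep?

Iteration 1:
  u = (11 - (4)·-3.0000 - (-2)·-1.0000) / (9) = 2.3333
  v = (-12 - (-2)·2.3333 - (-2)·-1.0000) / (5) = -1.8667
  w = (-2 - (-4)·2.3333 - (-2)·-1.8667) / (7) = 0.5143

(2.3333, -1.8667, 0.5143)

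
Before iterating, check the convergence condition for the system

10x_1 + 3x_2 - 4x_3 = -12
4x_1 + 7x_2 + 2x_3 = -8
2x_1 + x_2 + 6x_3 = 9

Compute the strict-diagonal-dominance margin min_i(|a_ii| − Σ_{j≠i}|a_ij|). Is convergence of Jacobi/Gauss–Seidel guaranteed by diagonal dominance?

1

row 1: |10| − (3+4) = 3
row 2: |7| − (4+2) = 1
row 3: |6| − (2+1) = 3
minimum over rows = 1 → strictly diagonally dominant (convergence guaranteed)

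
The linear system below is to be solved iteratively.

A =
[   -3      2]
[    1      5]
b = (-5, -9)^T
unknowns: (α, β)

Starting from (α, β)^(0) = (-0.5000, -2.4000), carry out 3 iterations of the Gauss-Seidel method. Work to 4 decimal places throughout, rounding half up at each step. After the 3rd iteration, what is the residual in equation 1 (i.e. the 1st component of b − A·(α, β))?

Iteration 1:
  α = (-5 - (2)·-2.4000) / (-3) = 0.0667
  β = (-9 - (1)·0.0667) / (5) = -1.8133
Iteration 2:
  α = (-5 - (2)·-1.8133) / (-3) = 0.4578
  β = (-9 - (1)·0.4578) / (5) = -1.8916
Iteration 3:
  α = (-5 - (2)·-1.8916) / (-3) = 0.4056
  β = (-9 - (1)·0.4056) / (5) = -1.8811
Residual b − A·x = (-0.0210, -0.0001)

-0.0210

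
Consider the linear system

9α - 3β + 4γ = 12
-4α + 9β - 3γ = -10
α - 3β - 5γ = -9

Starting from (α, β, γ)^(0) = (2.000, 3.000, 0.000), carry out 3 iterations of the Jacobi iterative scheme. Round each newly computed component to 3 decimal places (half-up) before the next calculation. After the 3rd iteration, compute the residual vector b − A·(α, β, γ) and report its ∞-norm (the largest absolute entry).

Iteration 1:
  α = (12 - (-3)·3.000 - (4)·0.000) / (9) = 2.333
  β = (-10 - (-4)·2.000 - (-3)·0.000) / (9) = -0.222
  γ = (-9 - (1)·2.000 - (-3)·3.000) / (-5) = 0.400
Iteration 2:
  α = (12 - (-3)·-0.222 - (4)·0.400) / (9) = 1.082
  β = (-10 - (-4)·2.333 - (-3)·0.400) / (9) = 0.059
  γ = (-9 - (1)·2.333 - (-3)·-0.222) / (-5) = 2.400
Iteration 3:
  α = (12 - (-3)·0.059 - (4)·2.400) / (9) = 0.286
  β = (-10 - (-4)·1.082 - (-3)·2.400) / (9) = 0.170
  γ = (-9 - (1)·1.082 - (-3)·0.059) / (-5) = 1.981
Residual b − A·x = (2.012, -4.443, 1.129); ∞-norm = 4.443

4.443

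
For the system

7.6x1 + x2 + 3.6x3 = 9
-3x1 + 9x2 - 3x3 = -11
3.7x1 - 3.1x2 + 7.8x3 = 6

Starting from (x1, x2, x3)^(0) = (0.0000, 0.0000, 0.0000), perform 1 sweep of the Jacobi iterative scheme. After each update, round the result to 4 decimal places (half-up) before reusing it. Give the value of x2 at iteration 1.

-1.2222

Iteration 1:
  x1 = (9 - (1)·0.0000 - (3.6)·0.0000) / (7.6) = 1.1842
  x2 = (-11 - (-3)·0.0000 - (-3)·0.0000) / (9) = -1.2222
  x3 = (6 - (3.7)·0.0000 - (-3.1)·0.0000) / (7.8) = 0.7692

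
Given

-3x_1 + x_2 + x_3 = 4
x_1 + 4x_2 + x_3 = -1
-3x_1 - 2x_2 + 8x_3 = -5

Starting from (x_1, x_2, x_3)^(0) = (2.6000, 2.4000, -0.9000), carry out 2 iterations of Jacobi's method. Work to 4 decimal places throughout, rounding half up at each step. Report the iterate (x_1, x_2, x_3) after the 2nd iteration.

Iteration 1:
  x_1 = (4 - (1)·2.4000 - (1)·-0.9000) / (-3) = -0.8333
  x_2 = (-1 - (1)·2.6000 - (1)·-0.9000) / (4) = -0.6750
  x_3 = (-5 - (-3)·2.6000 - (-2)·2.4000) / (8) = 0.9500
Iteration 2:
  x_1 = (4 - (1)·-0.6750 - (1)·0.9500) / (-3) = -1.2417
  x_2 = (-1 - (1)·-0.8333 - (1)·0.9500) / (4) = -0.2792
  x_3 = (-5 - (-3)·-0.8333 - (-2)·-0.6750) / (8) = -1.1062

(-1.2417, -0.2792, -1.1062)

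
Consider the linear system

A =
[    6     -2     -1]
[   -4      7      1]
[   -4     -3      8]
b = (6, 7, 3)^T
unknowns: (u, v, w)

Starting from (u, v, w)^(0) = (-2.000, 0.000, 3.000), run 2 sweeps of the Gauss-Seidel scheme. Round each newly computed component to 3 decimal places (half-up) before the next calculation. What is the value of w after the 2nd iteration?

1.913

Iteration 1:
  u = (6 - (-2)·0.000 - (-1)·3.000) / (6) = 1.500
  v = (7 - (-4)·1.500 - (1)·3.000) / (7) = 1.429
  w = (3 - (-4)·1.500 - (-3)·1.429) / (8) = 1.661
Iteration 2:
  u = (6 - (-2)·1.429 - (-1)·1.661) / (6) = 1.753
  v = (7 - (-4)·1.753 - (1)·1.661) / (7) = 1.764
  w = (3 - (-4)·1.753 - (-3)·1.764) / (8) = 1.913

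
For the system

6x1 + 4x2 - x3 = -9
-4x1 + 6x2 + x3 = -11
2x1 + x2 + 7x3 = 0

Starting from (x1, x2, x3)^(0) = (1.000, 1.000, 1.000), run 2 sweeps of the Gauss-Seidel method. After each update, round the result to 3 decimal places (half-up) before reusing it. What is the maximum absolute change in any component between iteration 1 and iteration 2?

2.897

Iteration 1:
  x1 = (-9 - (4)·1.000 - (-1)·1.000) / (6) = -2.000
  x2 = (-11 - (-4)·-2.000 - (1)·1.000) / (6) = -3.333
  x3 = (0 - (2)·-2.000 - (1)·-3.333) / (7) = 1.048
Iteration 2:
  x1 = (-9 - (4)·-3.333 - (-1)·1.048) / (6) = 0.897
  x2 = (-11 - (-4)·0.897 - (1)·1.048) / (6) = -1.410
  x3 = (0 - (2)·0.897 - (1)·-1.410) / (7) = -0.055
Change: (2.897, 1.923, -1.103) → max |·| = 2.897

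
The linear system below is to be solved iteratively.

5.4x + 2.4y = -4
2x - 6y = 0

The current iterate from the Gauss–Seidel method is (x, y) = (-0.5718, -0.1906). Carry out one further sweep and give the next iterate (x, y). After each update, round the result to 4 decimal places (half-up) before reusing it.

(-0.6560, -0.2187)

One sweep:
  x = (-4 - (2.4)·-0.1906) / (5.4) = -0.6560
  y = (0 - (2)·-0.6560) / (-6) = -0.2187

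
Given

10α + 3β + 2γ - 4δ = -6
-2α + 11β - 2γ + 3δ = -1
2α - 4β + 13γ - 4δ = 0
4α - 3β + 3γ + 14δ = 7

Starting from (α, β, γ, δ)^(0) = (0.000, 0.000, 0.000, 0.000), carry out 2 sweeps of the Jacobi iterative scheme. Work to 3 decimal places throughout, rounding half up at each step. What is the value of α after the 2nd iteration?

-0.373

Iteration 1:
  α = (-6 - (3)·0.000 - (2)·0.000 - (-4)·0.000) / (10) = -0.600
  β = (-1 - (-2)·0.000 - (-2)·0.000 - (3)·0.000) / (11) = -0.091
  γ = (0 - (2)·0.000 - (-4)·0.000 - (-4)·0.000) / (13) = 0.000
  δ = (7 - (4)·0.000 - (-3)·0.000 - (3)·0.000) / (14) = 0.500
Iteration 2:
  α = (-6 - (3)·-0.091 - (2)·0.000 - (-4)·0.500) / (10) = -0.373
  β = (-1 - (-2)·-0.600 - (-2)·0.000 - (3)·0.500) / (11) = -0.336
  γ = (0 - (2)·-0.600 - (-4)·-0.091 - (-4)·0.500) / (13) = 0.218
  δ = (7 - (4)·-0.600 - (-3)·-0.091 - (3)·0.000) / (14) = 0.652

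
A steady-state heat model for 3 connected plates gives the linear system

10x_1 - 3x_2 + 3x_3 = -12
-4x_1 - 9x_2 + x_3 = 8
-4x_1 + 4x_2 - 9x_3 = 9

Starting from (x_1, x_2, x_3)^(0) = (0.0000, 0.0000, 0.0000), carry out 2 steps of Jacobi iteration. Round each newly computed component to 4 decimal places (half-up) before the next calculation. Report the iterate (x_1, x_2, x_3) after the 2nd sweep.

(-1.1667, -0.4667, -0.8617)

Iteration 1:
  x_1 = (-12 - (-3)·0.0000 - (3)·0.0000) / (10) = -1.2000
  x_2 = (8 - (-4)·0.0000 - (1)·0.0000) / (-9) = -0.8889
  x_3 = (9 - (-4)·0.0000 - (4)·0.0000) / (-9) = -1.0000
Iteration 2:
  x_1 = (-12 - (-3)·-0.8889 - (3)·-1.0000) / (10) = -1.1667
  x_2 = (8 - (-4)·-1.2000 - (1)·-1.0000) / (-9) = -0.4667
  x_3 = (9 - (-4)·-1.2000 - (4)·-0.8889) / (-9) = -0.8617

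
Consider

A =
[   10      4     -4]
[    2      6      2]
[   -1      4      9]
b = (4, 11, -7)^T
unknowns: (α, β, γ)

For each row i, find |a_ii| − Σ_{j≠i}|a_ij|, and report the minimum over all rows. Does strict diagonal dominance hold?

row 1: |10| − (4+4) = 2
row 2: |6| − (2+2) = 2
row 3: |9| − (1+4) = 4
minimum over rows = 2 → strictly diagonally dominant (convergence guaranteed)

2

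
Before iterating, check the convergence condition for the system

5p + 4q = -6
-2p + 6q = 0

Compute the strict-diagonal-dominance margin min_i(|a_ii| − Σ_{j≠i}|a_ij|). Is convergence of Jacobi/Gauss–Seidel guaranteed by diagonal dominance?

row 1: |5| − (4) = 1
row 2: |6| − (2) = 4
minimum over rows = 1 → strictly diagonally dominant (convergence guaranteed)

1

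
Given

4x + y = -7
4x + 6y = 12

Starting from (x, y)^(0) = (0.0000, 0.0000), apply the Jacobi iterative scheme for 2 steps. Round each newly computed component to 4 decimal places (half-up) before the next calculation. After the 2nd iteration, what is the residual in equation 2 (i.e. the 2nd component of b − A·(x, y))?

Iteration 1:
  x = (-7 - (1)·0.0000) / (4) = -1.7500
  y = (12 - (4)·0.0000) / (6) = 2.0000
Iteration 2:
  x = (-7 - (1)·2.0000) / (4) = -2.2500
  y = (12 - (4)·-1.7500) / (6) = 3.1667
Residual b − A·x = (-1.1667, 1.9998)

1.9998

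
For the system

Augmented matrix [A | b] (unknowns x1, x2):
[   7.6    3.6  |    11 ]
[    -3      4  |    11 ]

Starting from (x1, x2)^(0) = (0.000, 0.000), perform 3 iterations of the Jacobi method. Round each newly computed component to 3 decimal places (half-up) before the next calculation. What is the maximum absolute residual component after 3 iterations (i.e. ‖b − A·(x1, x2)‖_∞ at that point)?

3.512

Iteration 1:
  x1 = (11 - (3.6)·0.000) / (7.6) = 1.447
  x2 = (11 - (-3)·0.000) / (4) = 2.750
Iteration 2:
  x1 = (11 - (3.6)·2.750) / (7.6) = 0.145
  x2 = (11 - (-3)·1.447) / (4) = 3.835
Iteration 3:
  x1 = (11 - (3.6)·3.835) / (7.6) = -0.369
  x2 = (11 - (-3)·0.145) / (4) = 2.859
Residual b − A·x = (3.512, -1.543); ∞-norm = 3.512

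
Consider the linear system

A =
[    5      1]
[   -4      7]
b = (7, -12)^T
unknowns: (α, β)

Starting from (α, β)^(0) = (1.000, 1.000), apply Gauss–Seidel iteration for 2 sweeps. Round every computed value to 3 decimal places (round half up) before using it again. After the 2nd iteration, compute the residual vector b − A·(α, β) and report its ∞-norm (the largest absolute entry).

Iteration 1:
  α = (7 - (1)·1.000) / (5) = 1.200
  β = (-12 - (-4)·1.200) / (7) = -1.029
Iteration 2:
  α = (7 - (1)·-1.029) / (5) = 1.606
  β = (-12 - (-4)·1.606) / (7) = -0.797
Residual b − A·x = (-0.233, 0.003); ∞-norm = 0.233

0.233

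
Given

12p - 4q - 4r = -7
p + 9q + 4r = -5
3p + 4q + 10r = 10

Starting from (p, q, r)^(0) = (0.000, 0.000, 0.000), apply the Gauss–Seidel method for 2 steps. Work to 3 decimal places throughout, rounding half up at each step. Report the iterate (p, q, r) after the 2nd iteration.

(-0.290, -1.133, 1.540)

Iteration 1:
  p = (-7 - (-4)·0.000 - (-4)·0.000) / (12) = -0.583
  q = (-5 - (1)·-0.583 - (4)·0.000) / (9) = -0.491
  r = (10 - (3)·-0.583 - (4)·-0.491) / (10) = 1.371
Iteration 2:
  p = (-7 - (-4)·-0.491 - (-4)·1.371) / (12) = -0.290
  q = (-5 - (1)·-0.290 - (4)·1.371) / (9) = -1.133
  r = (10 - (3)·-0.290 - (4)·-1.133) / (10) = 1.540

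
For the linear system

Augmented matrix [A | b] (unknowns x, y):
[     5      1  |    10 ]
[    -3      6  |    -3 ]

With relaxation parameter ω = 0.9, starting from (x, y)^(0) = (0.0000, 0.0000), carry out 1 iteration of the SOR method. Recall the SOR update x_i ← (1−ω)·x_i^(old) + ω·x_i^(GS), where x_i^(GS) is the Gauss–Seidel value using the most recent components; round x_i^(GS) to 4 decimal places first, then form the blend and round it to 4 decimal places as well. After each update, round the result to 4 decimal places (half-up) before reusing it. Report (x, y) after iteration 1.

(1.8000, 0.3600)

Iteration 1:
  x: GS value = (10 - (1)·0.0000) / (5) = 2.0000;  x ← (1−ω)·0.0000 + ω·2.0000 = 1.8000
  y: GS value = (-3 - (-3)·1.8000) / (6) = 0.4000;  y ← (1−ω)·0.0000 + ω·0.4000 = 0.3600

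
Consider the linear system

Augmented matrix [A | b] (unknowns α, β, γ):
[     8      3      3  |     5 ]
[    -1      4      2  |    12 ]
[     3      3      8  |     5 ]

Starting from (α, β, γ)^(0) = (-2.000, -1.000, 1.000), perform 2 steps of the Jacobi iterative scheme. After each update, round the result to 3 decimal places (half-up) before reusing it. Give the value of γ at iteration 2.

Iteration 1:
  α = (5 - (3)·-1.000 - (3)·1.000) / (8) = 0.625
  β = (12 - (-1)·-2.000 - (2)·1.000) / (4) = 2.000
  γ = (5 - (3)·-2.000 - (3)·-1.000) / (8) = 1.750
Iteration 2:
  α = (5 - (3)·2.000 - (3)·1.750) / (8) = -0.781
  β = (12 - (-1)·0.625 - (2)·1.750) / (4) = 2.281
  γ = (5 - (3)·0.625 - (3)·2.000) / (8) = -0.359

-0.359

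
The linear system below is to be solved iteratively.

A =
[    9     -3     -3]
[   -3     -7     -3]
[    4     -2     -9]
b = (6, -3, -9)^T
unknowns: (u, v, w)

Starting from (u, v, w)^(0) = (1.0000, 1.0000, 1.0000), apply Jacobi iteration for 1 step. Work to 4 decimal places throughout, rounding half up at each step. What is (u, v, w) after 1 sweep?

Iteration 1:
  u = (6 - (-3)·1.0000 - (-3)·1.0000) / (9) = 1.3333
  v = (-3 - (-3)·1.0000 - (-3)·1.0000) / (-7) = -0.4286
  w = (-9 - (4)·1.0000 - (-2)·1.0000) / (-9) = 1.2222

(1.3333, -0.4286, 1.2222)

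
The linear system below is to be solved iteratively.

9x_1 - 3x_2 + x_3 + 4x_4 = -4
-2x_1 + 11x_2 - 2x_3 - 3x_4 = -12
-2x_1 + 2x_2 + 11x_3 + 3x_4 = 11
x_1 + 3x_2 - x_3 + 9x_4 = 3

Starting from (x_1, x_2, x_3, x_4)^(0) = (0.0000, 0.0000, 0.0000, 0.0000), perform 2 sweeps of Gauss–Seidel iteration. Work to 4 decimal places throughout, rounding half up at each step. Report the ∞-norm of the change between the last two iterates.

0.9160

Iteration 1:
  x_1 = (-4 - (-3)·0.0000 - (1)·0.0000 - (4)·0.0000) / (9) = -0.4444
  x_2 = (-12 - (-2)·-0.4444 - (-2)·0.0000 - (-3)·0.0000) / (11) = -1.1717
  x_3 = (11 - (-2)·-0.4444 - (2)·-1.1717 - (3)·0.0000) / (11) = 1.1322
  x_4 = (3 - (1)·-0.4444 - (3)·-1.1717 - (-1)·1.1322) / (9) = 0.8991
Iteration 2:
  x_1 = (-4 - (-3)·-1.1717 - (1)·1.1322 - (4)·0.8991) / (9) = -1.3604
  x_2 = (-12 - (-2)·-1.3604 - (-2)·1.1322 - (-3)·0.8991) / (11) = -0.8872
  x_3 = (11 - (-2)·-1.3604 - (2)·-0.8872 - (3)·0.8991) / (11) = 0.6688
  x_4 = (3 - (1)·-1.3604 - (3)·-0.8872 - (-1)·0.6688) / (9) = 0.8545
Change: (-0.9160, 0.2845, -0.4634, -0.0446) → max |·| = 0.9160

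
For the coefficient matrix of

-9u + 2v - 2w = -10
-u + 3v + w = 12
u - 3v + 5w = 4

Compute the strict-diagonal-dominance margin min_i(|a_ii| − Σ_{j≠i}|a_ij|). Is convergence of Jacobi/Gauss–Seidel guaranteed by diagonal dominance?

row 1: |-9| − (2+2) = 5
row 2: |3| − (1+1) = 1
row 3: |5| − (1+3) = 1
minimum over rows = 1 → strictly diagonally dominant (convergence guaranteed)

1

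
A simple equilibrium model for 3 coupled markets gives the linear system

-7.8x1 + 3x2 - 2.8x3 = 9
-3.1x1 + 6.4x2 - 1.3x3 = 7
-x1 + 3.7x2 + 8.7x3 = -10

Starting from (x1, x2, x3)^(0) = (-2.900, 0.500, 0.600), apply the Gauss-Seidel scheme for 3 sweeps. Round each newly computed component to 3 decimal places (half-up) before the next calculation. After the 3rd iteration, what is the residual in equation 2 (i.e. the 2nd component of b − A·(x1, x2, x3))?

Iteration 1:
  x1 = (9 - (3)·0.500 - (-2.8)·0.600) / (-7.8) = -1.177
  x2 = (7 - (-3.1)·-1.177 - (-1.3)·0.600) / (6.4) = 0.646
  x3 = (-10 - (-1)·-1.177 - (3.7)·0.646) / (8.7) = -1.559
Iteration 2:
  x1 = (9 - (3)·0.646 - (-2.8)·-1.559) / (-7.8) = -0.346
  x2 = (7 - (-3.1)·-0.346 - (-1.3)·-1.559) / (6.4) = 0.609
  x3 = (-10 - (-1)·-0.346 - (3.7)·0.609) / (8.7) = -1.448
Iteration 3:
  x1 = (9 - (3)·0.609 - (-2.8)·-1.448) / (-7.8) = -0.400
  x2 = (7 - (-3.1)·-0.400 - (-1.3)·-1.448) / (6.4) = 0.606
  x3 = (-10 - (-1)·-0.400 - (3.7)·0.606) / (8.7) = -1.453
Residual b − A·x = (-0.006, -0.007, -0.001)

-0.007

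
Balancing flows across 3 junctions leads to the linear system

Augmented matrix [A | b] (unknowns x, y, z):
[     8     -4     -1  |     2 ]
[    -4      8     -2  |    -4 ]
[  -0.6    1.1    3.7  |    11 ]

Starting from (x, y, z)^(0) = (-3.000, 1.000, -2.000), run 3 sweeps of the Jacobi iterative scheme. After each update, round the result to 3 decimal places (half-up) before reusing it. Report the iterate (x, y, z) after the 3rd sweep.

(0.873, 0.086, 2.767)

Iteration 1:
  x = (2 - (-4)·1.000 - (-1)·-2.000) / (8) = 0.500
  y = (-4 - (-4)·-3.000 - (-2)·-2.000) / (8) = -2.500
  z = (11 - (-0.6)·-3.000 - (1.1)·1.000) / (3.7) = 2.189
Iteration 2:
  x = (2 - (-4)·-2.500 - (-1)·2.189) / (8) = -0.726
  y = (-4 - (-4)·0.500 - (-2)·2.189) / (8) = 0.297
  z = (11 - (-0.6)·0.500 - (1.1)·-2.500) / (3.7) = 3.797
Iteration 3:
  x = (2 - (-4)·0.297 - (-1)·3.797) / (8) = 0.873
  y = (-4 - (-4)·-0.726 - (-2)·3.797) / (8) = 0.086
  z = (11 - (-0.6)·-0.726 - (1.1)·0.297) / (3.7) = 2.767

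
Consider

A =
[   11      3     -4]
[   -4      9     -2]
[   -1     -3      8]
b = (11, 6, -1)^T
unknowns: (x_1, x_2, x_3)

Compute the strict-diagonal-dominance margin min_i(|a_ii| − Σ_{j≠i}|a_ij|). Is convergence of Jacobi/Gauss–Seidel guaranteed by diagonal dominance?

row 1: |11| − (3+4) = 4
row 2: |9| − (4+2) = 3
row 3: |8| − (1+3) = 4
minimum over rows = 3 → strictly diagonally dominant (convergence guaranteed)

3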